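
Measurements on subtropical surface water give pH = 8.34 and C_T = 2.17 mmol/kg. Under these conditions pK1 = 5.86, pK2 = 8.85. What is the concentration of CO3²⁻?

α₂ = 1 / (1 + [H⁺]/K2 + [H⁺]²/(K1K2)) = 1 / (1 + 10^+0.51 + 10^-1.97)
   = 1 / (1 + 3.2359 + 0.010715) = 1/4.2467 = 0.2355
[CO3²⁻] = α₂ × DIC = 0.2355 × 2.17 = 0.511 mmol/kg

[CO3²⁻] = 0.511 mmol/kg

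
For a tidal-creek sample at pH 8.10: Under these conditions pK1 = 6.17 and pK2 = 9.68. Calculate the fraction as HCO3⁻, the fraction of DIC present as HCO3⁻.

α₁ = 1 / (1 + [H⁺]/K1 + K2/[H⁺]) = 1 / (1 + 10^-1.93 + 10^-1.58)
   = 1 / (1 + 0.011749 + 0.026303) = 1/1.0381 = 0.9633

α₁ = 0.963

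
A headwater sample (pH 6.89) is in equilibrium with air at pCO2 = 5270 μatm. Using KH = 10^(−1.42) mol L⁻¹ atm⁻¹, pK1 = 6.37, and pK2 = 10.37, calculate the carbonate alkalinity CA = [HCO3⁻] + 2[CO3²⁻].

[CO2*] = KH · pCO2 = 10^(−1.42) × 5270×10^-6 = 2.004×10^-4 mol/L
α₀ = 1/(1 + K1/[H⁺] + K1K2/[H⁺]²) = 1/(1 + 10^+0.52 + 10^-2.96) = 0.2319
DIC = [CO2*]/α₀ = 2.004×10^-4 / 0.2319 = 0.8640 mmol/L
CA = (α₁ + 2α₂)·DIC = (0.7679 + 2×0.0002543) × 0.8640 = 0.664 mmol/L

CA = 0.664 mmol/L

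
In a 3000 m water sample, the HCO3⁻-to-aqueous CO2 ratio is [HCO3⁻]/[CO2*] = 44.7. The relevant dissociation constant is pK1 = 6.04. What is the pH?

From K1 = [H⁺][HCO3⁻]/[CO2*]:  pH = pK1 + log₁₀([HCO3⁻]/[CO2*])
log₁₀(44.7) = +1.650
pH = 6.04 + (+1.650) = 7.69

pH = 7.69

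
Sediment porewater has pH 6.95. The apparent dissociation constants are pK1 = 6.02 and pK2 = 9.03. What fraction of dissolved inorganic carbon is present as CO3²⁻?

α₂ = 1 / (1 + [H⁺]/K2 + [H⁺]²/(K1K2)) = 1 / (1 + 10^+2.08 + 10^+1.15)
   = 1 / (1 + 120.23 + 14.125) = 1/135.35 = 0.007388

α₂ = 0.00739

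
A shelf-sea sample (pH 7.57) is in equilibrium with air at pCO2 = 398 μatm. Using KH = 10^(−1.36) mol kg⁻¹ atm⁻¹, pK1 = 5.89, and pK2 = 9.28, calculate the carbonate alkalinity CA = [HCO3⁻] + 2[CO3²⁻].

[CO2*] = KH · pCO2 = 10^(−1.36) × 398×10^-6 = 1.737×10^-5 mol/kg
α₀ = 1/(1 + K1/[H⁺] + K1K2/[H⁺]²) = 1/(1 + 10^+1.68 + 10^-0.03) = 0.02008
DIC = [CO2*]/α₀ = 1.737×10^-5 / 0.02008 = 0.8651 mmol/kg
CA = (α₁ + 2α₂)·DIC = (0.9612 + 2×0.01874) × 0.8651 = 0.864 mmol/kg

CA = 0.864 mmol/kg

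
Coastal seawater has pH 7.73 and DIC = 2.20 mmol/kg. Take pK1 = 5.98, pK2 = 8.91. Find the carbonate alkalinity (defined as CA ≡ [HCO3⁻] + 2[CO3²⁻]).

CA = 2.30 mmol/kg

CA = [HCO3⁻] + 2[CO3²⁻] = (α₁ + 2α₂)·DIC
At pH 7.73: [H⁺]/K1 = 10^-1.75 = 0.017783, K2/[H⁺] = 10^-1.18 = 0.066069
α₁ = 1/(1 + 0.017783 + 0.066069) = 1/1.0839 = 0.9226; α₂ = α₁·K2/[H⁺] = 0.06096
α₁ + 2α₂ = 1.0446
CA = 1.0446 × 2.20 = 2.30 mmol/kg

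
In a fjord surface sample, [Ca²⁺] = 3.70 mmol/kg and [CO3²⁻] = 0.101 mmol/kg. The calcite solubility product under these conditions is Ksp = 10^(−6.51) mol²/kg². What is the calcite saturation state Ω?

Ksp = 10^(−6.51) = 3.090×10^-7
Ω = [Ca²⁺][CO3²⁻]/Ksp = (3.70×10^-3)(0.101×10^-3) / 3.090×10^-7 = 1.21

Ω = 1.21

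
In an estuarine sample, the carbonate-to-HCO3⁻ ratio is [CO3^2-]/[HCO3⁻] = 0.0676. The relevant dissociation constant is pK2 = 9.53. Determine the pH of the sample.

From K2 = [H⁺][CO3^2-]/[HCO3⁻]:  pH = pK2 + log₁₀([CO3^2-]/[HCO3⁻])
log₁₀(0.0676) = -1.170
pH = 9.53 + (-1.170) = 8.36

pH = 8.36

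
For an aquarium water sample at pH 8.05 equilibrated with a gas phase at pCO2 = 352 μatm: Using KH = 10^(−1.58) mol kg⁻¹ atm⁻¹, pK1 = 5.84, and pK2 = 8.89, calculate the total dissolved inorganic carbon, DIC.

[CO2*] = KH · pCO2 = 10^(−1.58) × 352×10^-6 = 9.259×10^-6 mol/kg
α₀ = 1/(1 + K1/[H⁺] + K1K2/[H⁺]²) = 1/(1 + 10^+2.21 + 10^+1.37) = 0.005358
DIC = [CO2*]/α₀ = 9.259×10^-6 / 0.005358 = 1.73 mmol/kg

DIC = 1.73 mmol/kg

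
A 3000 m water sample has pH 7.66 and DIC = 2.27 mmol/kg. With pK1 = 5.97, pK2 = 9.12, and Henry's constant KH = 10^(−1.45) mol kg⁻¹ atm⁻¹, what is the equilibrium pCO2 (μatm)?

pCO2 = 1240 μatm

α₀ = 1 / (1 + K1/[H⁺] + K1K2/[H⁺]²) = 1 / (1 + 10^+1.69 + 10^+0.23)
   = 1 / (1 + 48.978 + 1.6982) = 1/51.676 = 0.01935
[CO2*] = α₀ × DIC = 0.01935 × 2.27 = 0.04393 mmol/kg
pCO2 = [CO2*]/KH = 4.393×10^-5 / 3.548×10^-2 = 1240 μatm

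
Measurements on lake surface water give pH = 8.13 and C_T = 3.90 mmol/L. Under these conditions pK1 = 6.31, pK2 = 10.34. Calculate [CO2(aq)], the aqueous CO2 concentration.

[CO2*] = 0.0578 mmol/L

α₀ = 1 / (1 + K1/[H⁺] + K1K2/[H⁺]²) = 1 / (1 + 10^+1.82 + 10^-0.39)
   = 1 / (1 + 66.069 + 0.40738) = 1/67.477 = 0.01482
[CO2*] = α₀ × DIC = 0.01482 × 3.90 = 0.0578 mmol/L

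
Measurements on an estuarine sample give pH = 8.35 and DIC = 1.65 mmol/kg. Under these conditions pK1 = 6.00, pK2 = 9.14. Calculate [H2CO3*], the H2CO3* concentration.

α₀ = 1 / (1 + K1/[H⁺] + K1K2/[H⁺]²) = 1 / (1 + 10^+2.35 + 10^+1.56)
   = 1 / (1 + 223.87 + 36.308) = 1/261.18 = 0.003829
[CO2*] = α₀ × DIC = 0.003829 × 1.65 = 0.00632 mmol/kg = 6.32 μmol/kg

[CO2*] = 6.32 μmol/kg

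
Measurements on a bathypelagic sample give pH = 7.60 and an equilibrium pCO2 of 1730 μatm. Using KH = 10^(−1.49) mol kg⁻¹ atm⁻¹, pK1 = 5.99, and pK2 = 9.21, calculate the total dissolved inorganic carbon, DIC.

DIC = 2.39 mmol/kg

[CO2*] = KH · pCO2 = 10^(−1.49) × 1730×10^-6 = 5.598×10^-5 mol/kg
α₀ = 1/(1 + K1/[H⁺] + K1K2/[H⁺]²) = 1/(1 + 10^+1.61 + 10^-0.00) = 0.02340
DIC = [CO2*]/α₀ = 5.598×10^-5 / 0.02340 = 2.39 mmol/kg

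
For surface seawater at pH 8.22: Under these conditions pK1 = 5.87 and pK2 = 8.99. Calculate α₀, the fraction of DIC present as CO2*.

α₀ = 1 / (1 + K1/[H⁺] + K1K2/[H⁺]²) = 1 / (1 + 10^+2.35 + 10^+1.58)
   = 1 / (1 + 223.87 + 38.019) = 1/262.89 = 0.003804

α₀ = 0.00380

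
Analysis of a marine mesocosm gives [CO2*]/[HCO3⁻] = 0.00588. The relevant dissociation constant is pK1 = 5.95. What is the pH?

pH = 8.18

From K1 = [H⁺][HCO3⁻]/[CO2*]:  pH = pK1 − log₁₀([CO2*]/[HCO3⁻])
log₁₀(0.00588) = -2.231
pH = 5.95 − (-2.231) = 8.18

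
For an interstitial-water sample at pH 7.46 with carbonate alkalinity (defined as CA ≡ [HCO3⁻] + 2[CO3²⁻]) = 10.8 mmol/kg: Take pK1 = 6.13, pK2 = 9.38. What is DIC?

CA = [HCO3⁻] + 2[CO3²⁻] = (α₁ + 2α₂)·DIC
At pH 7.46: [H⁺]/K1 = 10^-1.33 = 0.046774, K2/[H⁺] = 10^-1.92 = 0.012023
α₁ = 1/(1 + 0.046774 + 0.012023) = 1/1.0588 = 0.9445; α₂ = α₁·K2/[H⁺] = 0.01136
α₁ + 2α₂ = 0.9672
DIC = CA / (α₁ + 2α₂) = 10.8 / 0.9672 = 11.2 mmol/kg

DIC = 11.2 mmol/kg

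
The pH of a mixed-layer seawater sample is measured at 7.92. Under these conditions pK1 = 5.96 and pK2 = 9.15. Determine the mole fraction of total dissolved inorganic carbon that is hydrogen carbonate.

α₁ = 0.935

α₁ = 1 / (1 + [H⁺]/K1 + K2/[H⁺]) = 1 / (1 + 10^-1.96 + 10^-1.23)
   = 1 / (1 + 0.010965 + 0.058884) = 1/1.0698 = 0.9347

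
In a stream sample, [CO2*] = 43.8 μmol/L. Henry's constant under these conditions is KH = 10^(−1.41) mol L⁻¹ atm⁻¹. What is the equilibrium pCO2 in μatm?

pCO2 = 1130 μatm

KH = 10^(−1.41) = 3.890×10^-2 mol L⁻¹ atm⁻¹
pCO2 = [CO2*]/KH = 43.8×10^-6 / 3.890×10^-2 = 1.13×10^-3 atm = 1130 μatm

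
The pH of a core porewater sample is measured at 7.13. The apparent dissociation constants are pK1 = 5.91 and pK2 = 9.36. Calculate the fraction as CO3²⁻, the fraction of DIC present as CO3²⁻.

α₂ = 0.00552

α₂ = 1 / (1 + [H⁺]/K2 + [H⁺]²/(K1K2)) = 1 / (1 + 10^+2.23 + 10^+1.01)
   = 1 / (1 + 169.82 + 10.233) = 1/181.06 = 0.005523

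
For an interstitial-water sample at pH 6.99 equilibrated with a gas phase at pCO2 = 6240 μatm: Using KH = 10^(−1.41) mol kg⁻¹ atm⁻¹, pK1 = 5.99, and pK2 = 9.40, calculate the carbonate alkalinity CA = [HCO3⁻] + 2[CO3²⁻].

CA = 2.45 mmol/kg

[CO2*] = KH · pCO2 = 10^(−1.41) × 6240×10^-6 = 2.428×10^-4 mol/kg
α₀ = 1/(1 + K1/[H⁺] + K1K2/[H⁺]²) = 1/(1 + 10^+1.00 + 10^-1.41) = 0.09059
DIC = [CO2*]/α₀ = 2.428×10^-4 / 0.09059 = 2.680 mmol/kg
CA = (α₁ + 2α₂)·DIC = (0.9059 + 2×0.003524) × 2.680 = 2.45 mmol/kg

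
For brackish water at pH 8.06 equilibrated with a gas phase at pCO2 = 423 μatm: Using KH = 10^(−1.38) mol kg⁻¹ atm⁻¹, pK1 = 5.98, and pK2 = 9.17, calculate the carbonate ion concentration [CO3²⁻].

[CO2*] = KH · pCO2 = 10^(−1.38) × 423×10^-6 = 1.763×10^-5 mol/kg
α₀ = 1/(1 + K1/[H⁺] + K1K2/[H⁺]²) = 1/(1 + 10^+2.08 + 10^+0.97) = 0.007659
DIC = [CO2*]/α₀ = 1.763×10^-5 / 0.007659 = 2.302 mmol/kg
[CO3²⁻] = α₂·DIC; α₂ = 0.07148, so [CO3²⁻] = 0.07148 × 2.302 = 0.165 mmol/kg

[CO3²⁻] = 0.165 mmol/kg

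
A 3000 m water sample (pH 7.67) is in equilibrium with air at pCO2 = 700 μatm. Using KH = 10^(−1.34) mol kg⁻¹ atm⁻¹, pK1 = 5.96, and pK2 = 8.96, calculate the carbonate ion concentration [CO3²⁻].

[CO2*] = KH · pCO2 = 10^(−1.34) × 700×10^-6 = 3.200×10^-5 mol/kg
α₀ = 1/(1 + K1/[H⁺] + K1K2/[H⁺]²) = 1/(1 + 10^+1.71 + 10^+0.42) = 0.01821
DIC = [CO2*]/α₀ = 3.200×10^-5 / 0.01821 = 1.757 mmol/kg
[CO3²⁻] = α₂·DIC; α₂ = 0.04790, so [CO3²⁻] = 0.04790 × 1.757 = 0.0842 mmol/kg

[CO3²⁻] = 0.0842 mmol/kg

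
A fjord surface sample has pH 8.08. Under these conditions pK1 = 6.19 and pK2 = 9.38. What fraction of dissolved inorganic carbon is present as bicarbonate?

α₁ = 0.941

α₁ = 1 / (1 + [H⁺]/K1 + K2/[H⁺]) = 1 / (1 + 10^-1.89 + 10^-1.30)
   = 1 / (1 + 0.012882 + 0.050119) = 1/1.0630 = 0.9407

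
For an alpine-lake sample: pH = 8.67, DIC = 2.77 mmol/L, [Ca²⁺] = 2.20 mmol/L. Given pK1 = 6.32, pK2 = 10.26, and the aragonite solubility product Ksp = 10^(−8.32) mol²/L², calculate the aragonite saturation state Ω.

Ω = 31.8

α₂ = 1 / (1 + [H⁺]/K2 + [H⁺]²/(K1K2)) = 1 / (1 + 10^+1.59 + 10^-0.76)
   = 1 / (1 + 38.905 + 0.17378) = 1/40.078 = 0.02495
[CO3²⁻] = α₂ × DIC = 0.02495 × 2.77 = 0.06911 mmol/L
Ksp = 10^(−8.32) = 4.786×10^-9
Ω = [Ca²⁺][CO3²⁻]/Ksp = (2.20×10^-3)(6.911×10^-5) / 4.786×10^-9 = 31.8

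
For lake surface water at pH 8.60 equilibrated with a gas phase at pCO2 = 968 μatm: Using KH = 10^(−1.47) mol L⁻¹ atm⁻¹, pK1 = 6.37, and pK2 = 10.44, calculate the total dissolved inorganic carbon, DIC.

[CO2*] = KH · pCO2 = 10^(−1.47) × 968×10^-6 = 3.280×10^-5 mol/L
α₀ = 1/(1 + K1/[H⁺] + K1K2/[H⁺]²) = 1/(1 + 10^+2.23 + 10^+0.39) = 0.005771
DIC = [CO2*]/α₀ = 3.280×10^-5 / 0.005771 = 5.68 mmol/L

DIC = 5.68 mmol/L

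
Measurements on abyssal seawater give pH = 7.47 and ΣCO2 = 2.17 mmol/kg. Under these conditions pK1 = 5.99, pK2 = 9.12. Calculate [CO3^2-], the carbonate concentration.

α₂ = 1 / (1 + [H⁺]/K2 + [H⁺]²/(K1K2)) = 1 / (1 + 10^+1.65 + 10^+0.17)
   = 1 / (1 + 44.668 + 1.4791) = 1/47.147 = 0.02121
[CO3²⁻] = α₂ × DIC = 0.02121 × 2.17 = 0.0460 mmol/kg

[CO3²⁻] = 0.0460 mmol/kg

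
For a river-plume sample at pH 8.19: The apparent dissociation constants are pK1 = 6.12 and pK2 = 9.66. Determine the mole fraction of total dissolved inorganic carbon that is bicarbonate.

α₁ = 0.959

α₁ = 1 / (1 + [H⁺]/K1 + K2/[H⁺]) = 1 / (1 + 10^-2.07 + 10^-1.47)
   = 1 / (1 + 0.0085114 + 0.033884) = 1/1.0424 = 0.9593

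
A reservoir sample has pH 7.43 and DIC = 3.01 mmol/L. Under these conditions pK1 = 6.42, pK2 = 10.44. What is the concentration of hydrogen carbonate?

[HCO3⁻] = 2.74 mmol/L

α₁ = 1 / (1 + [H⁺]/K1 + K2/[H⁺]) = 1 / (1 + 10^-1.01 + 10^-3.01)
   = 1 / (1 + 0.097724 + 0.00097724) = 1/1.0987 = 0.9102
[HCO3⁻] = α₁ × DIC = 0.9102 × 3.01 = 2.74 mmol/L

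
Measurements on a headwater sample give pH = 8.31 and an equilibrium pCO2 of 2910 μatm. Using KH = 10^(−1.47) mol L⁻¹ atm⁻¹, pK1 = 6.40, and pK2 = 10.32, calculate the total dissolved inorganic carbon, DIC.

[CO2*] = KH · pCO2 = 10^(−1.47) × 2910×10^-6 = 9.860×10^-5 mol/L
α₀ = 1/(1 + K1/[H⁺] + K1K2/[H⁺]²) = 1/(1 + 10^+1.91 + 10^-0.10) = 0.01204
DIC = [CO2*]/α₀ = 9.860×10^-5 / 0.01204 = 8.19 mmol/L

DIC = 8.19 mmol/L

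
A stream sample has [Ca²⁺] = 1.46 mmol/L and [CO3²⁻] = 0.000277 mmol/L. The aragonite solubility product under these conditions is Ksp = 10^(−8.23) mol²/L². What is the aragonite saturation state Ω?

Ω = 0.0687

Ksp = 10^(−8.23) = 5.888×10^-9
Ω = [Ca²⁺][CO3²⁻]/Ksp = (1.46×10^-3)(0.000277×10^-3) / 5.888×10^-9 = 0.0687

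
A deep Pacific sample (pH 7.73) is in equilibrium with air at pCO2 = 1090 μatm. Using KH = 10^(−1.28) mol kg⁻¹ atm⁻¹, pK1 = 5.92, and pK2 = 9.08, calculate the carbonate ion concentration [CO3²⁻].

[CO2*] = KH · pCO2 = 10^(−1.28) × 1090×10^-6 = 5.720×10^-5 mol/kg
α₀ = 1/(1 + K1/[H⁺] + K1K2/[H⁺]²) = 1/(1 + 10^+1.81 + 10^+0.46) = 0.01461
DIC = [CO2*]/α₀ = 5.720×10^-5 / 0.01461 = 3.916 mmol/kg
[CO3²⁻] = α₂·DIC; α₂ = 0.04213, so [CO3²⁻] = 0.04213 × 3.916 = 0.165 mmol/kg

[CO3²⁻] = 0.165 mmol/kg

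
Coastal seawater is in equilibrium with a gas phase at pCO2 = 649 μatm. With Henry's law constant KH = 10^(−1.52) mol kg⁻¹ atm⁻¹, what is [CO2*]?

KH = 10^(−1.52) = 3.020×10^-2 mol kg⁻¹ atm⁻¹
[CO2*] = KH · pCO2 = 3.020×10^-2 × 649×10^-6 atm = 1.96×10^-5 mol/kg

[CO2*] = 19.6 μmol/kg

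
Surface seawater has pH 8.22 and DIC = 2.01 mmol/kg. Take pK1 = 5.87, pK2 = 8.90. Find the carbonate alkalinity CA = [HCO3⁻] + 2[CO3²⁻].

CA = 2.35 mmol/kg

CA = [HCO3⁻] + 2[CO3²⁻] = (α₁ + 2α₂)·DIC
At pH 8.22: [H⁺]/K1 = 10^-2.35 = 0.0044668, K2/[H⁺] = 10^-0.68 = 0.20893
α₁ = 1/(1 + 0.0044668 + 0.20893) = 1/1.2134 = 0.8241; α₂ = α₁·K2/[H⁺] = 0.1722
α₁ + 2α₂ = 1.1685
CA = 1.1685 × 2.01 = 2.35 mmol/kg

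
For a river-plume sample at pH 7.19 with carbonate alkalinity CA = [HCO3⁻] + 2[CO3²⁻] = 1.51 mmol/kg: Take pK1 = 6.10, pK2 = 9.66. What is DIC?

CA = [HCO3⁻] + 2[CO3²⁻] = (α₁ + 2α₂)·DIC
At pH 7.19: [H⁺]/K1 = 10^-1.09 = 0.081283, K2/[H⁺] = 10^-2.47 = 0.0033884
α₁ = 1/(1 + 0.081283 + 0.0033884) = 1/1.0847 = 0.9219; α₂ = α₁·K2/[H⁺] = 0.003124
α₁ + 2α₂ = 0.9282
DIC = CA / (α₁ + 2α₂) = 1.51 / 0.9282 = 1.63 mmol/kg

DIC = 1.63 mmol/kg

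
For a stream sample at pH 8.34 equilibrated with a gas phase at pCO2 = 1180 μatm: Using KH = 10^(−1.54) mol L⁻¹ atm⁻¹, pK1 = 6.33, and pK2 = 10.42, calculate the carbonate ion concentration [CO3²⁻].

[CO3²⁻] = 0.0290 mmol/L

[CO2*] = KH · pCO2 = 10^(−1.54) × 1180×10^-6 = 3.403×10^-5 mol/L
α₀ = 1/(1 + K1/[H⁺] + K1K2/[H⁺]²) = 1/(1 + 10^+2.01 + 10^-0.07) = 0.009599
DIC = [CO2*]/α₀ = 3.403×10^-5 / 0.009599 = 3.545 mmol/L
[CO3²⁻] = α₂·DIC; α₂ = 0.008170, so [CO3²⁻] = 0.008170 × 3.545 = 0.0290 mmol/L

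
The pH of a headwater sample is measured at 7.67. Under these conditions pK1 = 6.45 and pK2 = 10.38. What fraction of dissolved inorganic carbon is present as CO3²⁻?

α₂ = 1 / (1 + [H⁺]/K2 + [H⁺]²/(K1K2)) = 1 / (1 + 10^+2.71 + 10^+1.49)
   = 1 / (1 + 512.86 + 30.903) = 1/544.76 = 0.001836

α₂ = 0.00184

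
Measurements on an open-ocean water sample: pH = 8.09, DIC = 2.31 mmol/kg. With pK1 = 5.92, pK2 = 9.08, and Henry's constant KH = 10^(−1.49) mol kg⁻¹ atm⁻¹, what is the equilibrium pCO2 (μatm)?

pCO2 = 435 μatm

α₀ = 1 / (1 + K1/[H⁺] + K1K2/[H⁺]²) = 1 / (1 + 10^+2.17 + 10^+1.18)
   = 1 / (1 + 147.91 + 15.136) = 1/164.05 = 0.006096
[CO2*] = α₀ × DIC = 0.006096 × 2.31 = 0.01408 mmol/kg = 14.08 μmol/kg
pCO2 = [CO2*]/KH = 1.408×10^-5 / 3.236×10^-2 = 435 μatm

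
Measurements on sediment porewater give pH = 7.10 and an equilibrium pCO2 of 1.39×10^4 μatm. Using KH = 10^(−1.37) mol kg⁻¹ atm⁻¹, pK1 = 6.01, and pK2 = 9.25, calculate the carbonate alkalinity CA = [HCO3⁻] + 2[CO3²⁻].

CA = 7.40 mmol/kg

[CO2*] = KH · pCO2 = 10^(−1.37) × 1.39×10^4×10^-6 = 5.929×10^-4 mol/kg
α₀ = 1/(1 + K1/[H⁺] + K1K2/[H⁺]²) = 1/(1 + 10^+1.09 + 10^-1.06) = 0.07468
DIC = [CO2*]/α₀ = 5.929×10^-4 / 0.07468 = 7.939 mmol/kg
CA = (α₁ + 2α₂)·DIC = (0.9188 + 2×0.006505) × 7.939 = 7.40 mmol/kg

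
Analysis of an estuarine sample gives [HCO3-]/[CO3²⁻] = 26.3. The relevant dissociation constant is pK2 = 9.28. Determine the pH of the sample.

pH = 7.86

From K2 = [H⁺][CO3²⁻]/[HCO3-]:  pH = pK2 − log₁₀([HCO3-]/[CO3²⁻])
log₁₀(26.3) = +1.420
pH = 9.28 − (+1.420) = 7.86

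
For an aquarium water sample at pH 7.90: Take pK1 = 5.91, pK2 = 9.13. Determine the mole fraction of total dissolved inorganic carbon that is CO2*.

α₀ = 1 / (1 + K1/[H⁺] + K1K2/[H⁺]²) = 1 / (1 + 10^+1.99 + 10^+0.76)
   = 1 / (1 + 97.724 + 5.7544) = 1/104.48 = 0.009571

α₀ = 0.00957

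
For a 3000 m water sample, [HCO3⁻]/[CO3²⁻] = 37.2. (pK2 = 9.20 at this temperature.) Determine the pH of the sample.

From K2 = [H⁺][CO3²⁻]/[HCO3⁻]:  pH = pK2 − log₁₀([HCO3⁻]/[CO3²⁻])
log₁₀(37.2) = +1.571
pH = 9.20 − (+1.571) = 7.63

pH = 7.63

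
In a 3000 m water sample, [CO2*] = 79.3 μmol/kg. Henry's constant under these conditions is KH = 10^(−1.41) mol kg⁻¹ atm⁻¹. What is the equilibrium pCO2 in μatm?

pCO2 = 2040 μatm

KH = 10^(−1.41) = 3.890×10^-2 mol kg⁻¹ atm⁻¹
pCO2 = [CO2*]/KH = 79.3×10^-6 / 3.890×10^-2 = 2.04×10^-3 atm = 2040 μatm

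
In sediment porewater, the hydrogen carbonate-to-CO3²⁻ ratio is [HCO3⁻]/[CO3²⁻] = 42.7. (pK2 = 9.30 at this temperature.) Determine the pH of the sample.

From K2 = [H⁺][CO3²⁻]/[HCO3⁻]:  pH = pK2 − log₁₀([HCO3⁻]/[CO3²⁻])
log₁₀(42.7) = +1.630
pH = 9.30 − (+1.630) = 7.67

pH = 7.67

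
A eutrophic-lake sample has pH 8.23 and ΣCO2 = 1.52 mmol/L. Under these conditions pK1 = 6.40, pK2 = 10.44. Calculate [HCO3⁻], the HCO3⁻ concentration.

α₁ = 1 / (1 + [H⁺]/K1 + K2/[H⁺]) = 1 / (1 + 10^-1.83 + 10^-2.21)
   = 1 / (1 + 0.014791 + 0.0061660) = 1/1.0210 = 0.9795
[HCO3⁻] = α₁ × DIC = 0.9795 × 1.52 = 1.49 mmol/L

[HCO3⁻] = 1.49 mmol/L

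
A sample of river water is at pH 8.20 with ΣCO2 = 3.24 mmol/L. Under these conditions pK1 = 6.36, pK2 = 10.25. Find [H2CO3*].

[CO2*] = 0.0458 mmol/L

α₀ = 1 / (1 + K1/[H⁺] + K1K2/[H⁺]²) = 1 / (1 + 10^+1.84 + 10^-0.21)
   = 1 / (1 + 69.183 + 0.61660) = 1/70.800 = 0.01412
[CO2*] = α₀ × DIC = 0.01412 × 3.24 = 0.0458 mmol/L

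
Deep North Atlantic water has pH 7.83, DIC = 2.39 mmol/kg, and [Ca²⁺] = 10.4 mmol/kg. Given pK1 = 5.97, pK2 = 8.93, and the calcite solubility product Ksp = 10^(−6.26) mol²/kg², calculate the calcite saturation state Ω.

Ω = 3.29

α₂ = 1 / (1 + [H⁺]/K2 + [H⁺]²/(K1K2)) = 1 / (1 + 10^+1.10 + 10^-0.76)
   = 1 / (1 + 12.589 + 0.17378) = 1/13.763 = 0.07266
[CO3²⁻] = α₂ × DIC = 0.07266 × 2.39 = 0.1737 mmol/kg
Ksp = 10^(−6.26) = 5.495×10^-7
Ω = [Ca²⁺][CO3²⁻]/Ksp = (10.4×10^-3)(1.737×10^-4) / 5.495×10^-7 = 3.29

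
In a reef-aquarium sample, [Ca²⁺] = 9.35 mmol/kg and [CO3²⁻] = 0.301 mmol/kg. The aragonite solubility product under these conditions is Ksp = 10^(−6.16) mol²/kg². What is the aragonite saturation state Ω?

Ω = 4.07

Ksp = 10^(−6.16) = 6.918×10^-7
Ω = [Ca²⁺][CO3²⁻]/Ksp = (9.35×10^-3)(0.301×10^-3) / 6.918×10^-7 = 4.07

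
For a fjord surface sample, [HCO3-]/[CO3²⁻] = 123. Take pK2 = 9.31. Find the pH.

pH = 7.22

From K2 = [H⁺][CO3²⁻]/[HCO3-]:  pH = pK2 − log₁₀([HCO3-]/[CO3²⁻])
log₁₀(123) = +2.090
pH = 9.31 − (+2.090) = 7.22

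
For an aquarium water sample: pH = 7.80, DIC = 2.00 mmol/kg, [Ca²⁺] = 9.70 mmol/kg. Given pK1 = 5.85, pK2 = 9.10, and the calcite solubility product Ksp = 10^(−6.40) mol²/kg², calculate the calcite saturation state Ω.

α₂ = 1 / (1 + [H⁺]/K2 + [H⁺]²/(K1K2)) = 1 / (1 + 10^+1.30 + 10^-0.65)
   = 1 / (1 + 19.953 + 0.22387) = 1/21.176 = 0.04722
[CO3²⁻] = α₂ × DIC = 0.04722 × 2.00 = 0.09444 mmol/kg
Ksp = 10^(−6.40) = 3.981×10^-7
Ω = [Ca²⁺][CO3²⁻]/Ksp = (9.70×10^-3)(9.444×10^-5) / 3.981×10^-7 = 2.30

Ω = 2.30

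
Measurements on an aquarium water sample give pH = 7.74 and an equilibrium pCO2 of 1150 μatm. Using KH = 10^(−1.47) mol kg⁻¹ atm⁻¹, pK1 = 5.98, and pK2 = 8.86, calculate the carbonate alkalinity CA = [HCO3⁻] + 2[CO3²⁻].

CA = 2.58 mmol/kg

[CO2*] = KH · pCO2 = 10^(−1.47) × 1150×10^-6 = 3.897×10^-5 mol/kg
α₀ = 1/(1 + K1/[H⁺] + K1K2/[H⁺]²) = 1/(1 + 10^+1.76 + 10^+0.64) = 0.01590
DIC = [CO2*]/α₀ = 3.897×10^-5 / 0.01590 = 2.451 mmol/kg
CA = (α₁ + 2α₂)·DIC = (0.9147 + 2×0.06939) × 2.451 = 2.58 mmol/kg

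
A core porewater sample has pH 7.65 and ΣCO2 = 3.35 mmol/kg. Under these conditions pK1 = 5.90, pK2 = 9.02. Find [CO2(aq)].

[CO2*] = 0.0562 mmol/kg

α₀ = 1 / (1 + K1/[H⁺] + K1K2/[H⁺]²) = 1 / (1 + 10^+1.75 + 10^+0.38)
   = 1 / (1 + 56.234 + 2.3988) = 1/59.633 = 0.01677
[CO2*] = α₀ × DIC = 0.01677 × 3.35 = 0.0562 mmol/kg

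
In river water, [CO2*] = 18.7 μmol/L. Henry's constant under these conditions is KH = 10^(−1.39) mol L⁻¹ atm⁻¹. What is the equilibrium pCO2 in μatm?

pCO2 = 459 μatm

KH = 10^(−1.39) = 4.074×10^-2 mol L⁻¹ atm⁻¹
pCO2 = [CO2*]/KH = 18.7×10^-6 / 4.074×10^-2 = 4.59×10^-4 atm = 459 μatm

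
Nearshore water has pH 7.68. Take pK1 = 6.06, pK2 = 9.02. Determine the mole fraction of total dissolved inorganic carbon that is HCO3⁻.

α₁ = 1 / (1 + [H⁺]/K1 + K2/[H⁺]) = 1 / (1 + 10^-1.62 + 10^-1.34)
   = 1 / (1 + 0.023988 + 0.045709) = 1/1.0697 = 0.9348

α₁ = 0.935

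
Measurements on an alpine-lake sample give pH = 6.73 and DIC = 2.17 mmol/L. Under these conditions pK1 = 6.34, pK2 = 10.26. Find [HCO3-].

α₁ = 1 / (1 + [H⁺]/K1 + K2/[H⁺]) = 1 / (1 + 10^-0.39 + 10^-3.53)
   = 1 / (1 + 0.40738 + 0.00029512) = 1/1.4077 = 0.7104
[HCO3⁻] = α₁ × DIC = 0.7104 × 2.17 = 1.54 mmol/L

[HCO3⁻] = 1.54 mmol/L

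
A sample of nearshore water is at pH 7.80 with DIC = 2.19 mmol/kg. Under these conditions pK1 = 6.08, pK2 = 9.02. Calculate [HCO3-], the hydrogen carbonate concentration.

[HCO3⁻] = 2.03 mmol/kg

α₁ = 1 / (1 + [H⁺]/K1 + K2/[H⁺]) = 1 / (1 + 10^-1.72 + 10^-1.22)
   = 1 / (1 + 0.019055 + 0.060256) = 1/1.0793 = 0.9265
[HCO3⁻] = α₁ × DIC = 0.9265 × 2.19 = 2.03 mmol/kg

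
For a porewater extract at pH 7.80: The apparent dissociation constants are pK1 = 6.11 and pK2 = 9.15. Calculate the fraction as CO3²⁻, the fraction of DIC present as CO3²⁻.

α₂ = 1 / (1 + [H⁺]/K2 + [H⁺]²/(K1K2)) = 1 / (1 + 10^+1.35 + 10^-0.34)
   = 1 / (1 + 22.387 + 0.45709) = 1/23.844 = 0.04194

α₂ = 0.0419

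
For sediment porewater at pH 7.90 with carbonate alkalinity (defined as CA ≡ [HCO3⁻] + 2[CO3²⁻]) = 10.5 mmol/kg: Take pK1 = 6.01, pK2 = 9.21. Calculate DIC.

DIC = 10.2 mmol/kg

CA = [HCO3⁻] + 2[CO3²⁻] = (α₁ + 2α₂)·DIC
At pH 7.90: [H⁺]/K1 = 10^-1.89 = 0.012882, K2/[H⁺] = 10^-1.31 = 0.048978
α₁ = 1/(1 + 0.012882 + 0.048978) = 1/1.0619 = 0.9417; α₂ = α₁·K2/[H⁺] = 0.04612
α₁ + 2α₂ = 1.0340
DIC = CA / (α₁ + 2α₂) = 10.5 / 1.0340 = 10.2 mmol/kg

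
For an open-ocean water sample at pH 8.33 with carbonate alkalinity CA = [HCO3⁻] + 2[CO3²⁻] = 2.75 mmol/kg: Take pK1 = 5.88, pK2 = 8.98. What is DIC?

DIC = 2.33 mmol/kg

CA = [HCO3⁻] + 2[CO3²⁻] = (α₁ + 2α₂)·DIC
At pH 8.33: [H⁺]/K1 = 10^-2.45 = 0.0035481, K2/[H⁺] = 10^-0.65 = 0.22387
α₁ = 1/(1 + 0.0035481 + 0.22387) = 1/1.2274 = 0.8147; α₂ = α₁·K2/[H⁺] = 0.1824
α₁ + 2α₂ = 1.1795
DIC = CA / (α₁ + 2α₂) = 2.75 / 1.1795 = 2.33 mmol/kg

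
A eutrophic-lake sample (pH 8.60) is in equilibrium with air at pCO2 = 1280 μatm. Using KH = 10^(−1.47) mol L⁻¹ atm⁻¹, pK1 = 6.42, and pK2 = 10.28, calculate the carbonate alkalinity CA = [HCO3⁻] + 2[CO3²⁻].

CA = 6.84 mmol/L

[CO2*] = KH · pCO2 = 10^(−1.47) × 1280×10^-6 = 4.337×10^-5 mol/L
α₀ = 1/(1 + K1/[H⁺] + K1K2/[H⁺]²) = 1/(1 + 10^+2.18 + 10^+0.50) = 0.006430
DIC = [CO2*]/α₀ = 4.337×10^-5 / 0.006430 = 6.745 mmol/L
CA = (α₁ + 2α₂)·DIC = (0.9732 + 2×0.02033) × 6.745 = 6.84 mmol/L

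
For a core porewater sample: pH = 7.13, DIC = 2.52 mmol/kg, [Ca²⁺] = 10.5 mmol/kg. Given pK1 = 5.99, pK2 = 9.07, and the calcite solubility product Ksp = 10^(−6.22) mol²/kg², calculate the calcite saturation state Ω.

α₂ = 1 / (1 + [H⁺]/K2 + [H⁺]²/(K1K2)) = 1 / (1 + 10^+1.94 + 10^+0.80)
   = 1 / (1 + 87.096 + 6.3096) = 1/94.406 = 0.01059
[CO3²⁻] = α₂ × DIC = 0.01059 × 2.52 = 0.02669 mmol/kg
Ksp = 10^(−6.22) = 6.026×10^-7
Ω = [Ca²⁺][CO3²⁻]/Ksp = (10.5×10^-3)(2.669×10^-5) / 6.026×10^-7 = 0.465

Ω = 0.465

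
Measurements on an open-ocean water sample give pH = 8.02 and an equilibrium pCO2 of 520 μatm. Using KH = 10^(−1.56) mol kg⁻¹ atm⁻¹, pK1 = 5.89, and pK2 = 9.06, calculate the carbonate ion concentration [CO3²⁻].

[CO2*] = KH · pCO2 = 10^(−1.56) × 520×10^-6 = 1.432×10^-5 mol/kg
α₀ = 1/(1 + K1/[H⁺] + K1K2/[H⁺]²) = 1/(1 + 10^+2.13 + 10^+1.09) = 0.006748
DIC = [CO2*]/α₀ = 1.432×10^-5 / 0.006748 = 2.123 mmol/kg
[CO3²⁻] = α₂·DIC; α₂ = 0.08301, so [CO3²⁻] = 0.08301 × 2.123 = 0.176 mmol/kg

[CO3²⁻] = 0.176 mmol/kg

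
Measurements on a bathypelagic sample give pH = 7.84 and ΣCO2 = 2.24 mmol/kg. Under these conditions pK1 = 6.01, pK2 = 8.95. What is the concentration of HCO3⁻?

α₁ = 1 / (1 + [H⁺]/K1 + K2/[H⁺]) = 1 / (1 + 10^-1.83 + 10^-1.11)
   = 1 / (1 + 0.014791 + 0.077625) = 1/1.0924 = 0.9154
[HCO3⁻] = α₁ × DIC = 0.9154 × 2.24 = 2.05 mmol/kg

[HCO3⁻] = 2.05 mmol/kg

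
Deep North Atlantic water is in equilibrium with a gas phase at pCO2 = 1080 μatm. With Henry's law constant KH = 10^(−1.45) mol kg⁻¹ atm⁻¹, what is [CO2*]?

KH = 10^(−1.45) = 3.548×10^-2 mol kg⁻¹ atm⁻¹
[CO2*] = KH · pCO2 = 3.548×10^-2 × 1080×10^-6 atm = 3.83×10^-5 mol/kg

[CO2*] = 38.3 μmol/kg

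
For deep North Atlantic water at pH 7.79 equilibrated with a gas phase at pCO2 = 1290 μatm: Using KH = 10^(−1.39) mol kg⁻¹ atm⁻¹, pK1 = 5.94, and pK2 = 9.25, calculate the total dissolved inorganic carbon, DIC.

[CO2*] = KH · pCO2 = 10^(−1.39) × 1290×10^-6 = 5.255×10^-5 mol/kg
α₀ = 1/(1 + K1/[H⁺] + K1K2/[H⁺]²) = 1/(1 + 10^+1.85 + 10^+0.39) = 0.01347
DIC = [CO2*]/α₀ = 5.255×10^-5 / 0.01347 = 3.90 mmol/kg

DIC = 3.90 mmol/kg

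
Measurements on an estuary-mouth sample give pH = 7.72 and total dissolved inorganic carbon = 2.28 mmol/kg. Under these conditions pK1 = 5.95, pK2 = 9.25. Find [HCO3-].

[HCO3⁻] = 2.18 mmol/kg

α₁ = 1 / (1 + [H⁺]/K1 + K2/[H⁺]) = 1 / (1 + 10^-1.77 + 10^-1.53)
   = 1 / (1 + 0.016982 + 0.029512) = 1/1.0465 = 0.9556
[HCO3⁻] = α₁ × DIC = 0.9556 × 2.28 = 2.18 mmol/kg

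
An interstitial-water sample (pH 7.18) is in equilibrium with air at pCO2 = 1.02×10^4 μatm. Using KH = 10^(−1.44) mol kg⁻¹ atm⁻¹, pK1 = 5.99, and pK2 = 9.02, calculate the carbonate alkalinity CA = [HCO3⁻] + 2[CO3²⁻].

[CO2*] = KH · pCO2 = 10^(−1.44) × 1.02×10^4×10^-6 = 3.703×10^-4 mol/kg
α₀ = 1/(1 + K1/[H⁺] + K1K2/[H⁺]²) = 1/(1 + 10^+1.19 + 10^-0.65) = 0.05984
DIC = [CO2*]/α₀ = 3.703×10^-4 / 0.05984 = 6.189 mmol/kg
CA = (α₁ + 2α₂)·DIC = (0.9268 + 2×0.01340) × 6.189 = 5.90 mmol/kg

CA = 5.90 mmol/kg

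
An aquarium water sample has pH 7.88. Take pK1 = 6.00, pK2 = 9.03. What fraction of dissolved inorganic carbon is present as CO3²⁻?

α₂ = 1 / (1 + [H⁺]/K2 + [H⁺]²/(K1K2)) = 1 / (1 + 10^+1.15 + 10^-0.73)
   = 1 / (1 + 14.125 + 0.18621) = 1/15.312 = 0.06531

α₂ = 0.0653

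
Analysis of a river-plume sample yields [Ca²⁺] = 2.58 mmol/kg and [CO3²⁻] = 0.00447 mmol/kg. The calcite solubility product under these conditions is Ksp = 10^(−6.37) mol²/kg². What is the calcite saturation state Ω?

Ksp = 10^(−6.37) = 4.266×10^-7
Ω = [Ca²⁺][CO3²⁻]/Ksp = (2.58×10^-3)(0.00447×10^-3) / 4.266×10^-7 = 0.0270

Ω = 0.0270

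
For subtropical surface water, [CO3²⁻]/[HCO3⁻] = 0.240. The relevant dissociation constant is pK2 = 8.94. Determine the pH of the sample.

From K2 = [H⁺][CO3²⁻]/[HCO3⁻]:  pH = pK2 + log₁₀([CO3²⁻]/[HCO3⁻])
log₁₀(0.240) = -0.620
pH = 8.94 + (-0.620) = 8.32

pH = 8.32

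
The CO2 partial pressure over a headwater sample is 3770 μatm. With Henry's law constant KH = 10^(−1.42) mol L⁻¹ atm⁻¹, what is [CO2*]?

KH = 10^(−1.42) = 3.802×10^-2 mol L⁻¹ atm⁻¹
[CO2*] = KH · pCO2 = 3.802×10^-2 × 3770×10^-6 atm = 1.43×10^-4 mol/L

[CO2*] = 143 μmol/L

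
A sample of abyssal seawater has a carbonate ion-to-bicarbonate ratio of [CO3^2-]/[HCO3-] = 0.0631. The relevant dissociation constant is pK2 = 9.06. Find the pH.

From K2 = [H⁺][CO3^2-]/[HCO3-]:  pH = pK2 + log₁₀([CO3^2-]/[HCO3-])
log₁₀(0.0631) = -1.200
pH = 9.06 + (-1.200) = 7.86

pH = 7.86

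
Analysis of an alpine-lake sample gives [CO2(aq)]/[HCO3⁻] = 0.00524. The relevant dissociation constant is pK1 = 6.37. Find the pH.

pH = 8.65

From K1 = [H⁺][HCO3⁻]/[CO2(aq)]:  pH = pK1 − log₁₀([CO2(aq)]/[HCO3⁻])
log₁₀(0.00524) = -2.281
pH = 6.37 − (-2.281) = 8.65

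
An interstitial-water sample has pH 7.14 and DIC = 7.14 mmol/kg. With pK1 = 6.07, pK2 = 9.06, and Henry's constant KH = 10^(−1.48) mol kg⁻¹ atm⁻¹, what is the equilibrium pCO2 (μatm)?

α₀ = 1 / (1 + K1/[H⁺] + K1K2/[H⁺]²) = 1 / (1 + 10^+1.07 + 10^-0.85)
   = 1 / (1 + 11.749 + 0.14125) = 1/12.890 = 0.07758
[CO2*] = α₀ × DIC = 0.07758 × 7.14 = 0.5539 mmol/kg
pCO2 = [CO2*]/KH = 5.539×10^-4 / 3.311×10^-2 = 1.67×10^4 μatm

pCO2 = 1.67×10^4 μatm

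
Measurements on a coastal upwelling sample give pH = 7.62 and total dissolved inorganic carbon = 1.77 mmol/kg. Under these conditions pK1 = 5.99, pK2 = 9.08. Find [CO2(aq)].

[CO2*] = 0.0392 mmol/kg

α₀ = 1 / (1 + K1/[H⁺] + K1K2/[H⁺]²) = 1 / (1 + 10^+1.63 + 10^+0.17)
   = 1 / (1 + 42.658 + 1.4791) = 1/45.137 = 0.02215
[CO2*] = α₀ × DIC = 0.02215 × 1.77 = 0.0392 mmol/kg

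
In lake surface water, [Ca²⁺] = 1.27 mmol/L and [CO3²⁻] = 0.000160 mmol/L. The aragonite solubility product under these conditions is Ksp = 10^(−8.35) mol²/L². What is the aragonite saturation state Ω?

Ω = 0.0455

Ksp = 10^(−8.35) = 4.467×10^-9
Ω = [Ca²⁺][CO3²⁻]/Ksp = (1.27×10^-3)(0.000160×10^-3) / 4.467×10^-9 = 0.0455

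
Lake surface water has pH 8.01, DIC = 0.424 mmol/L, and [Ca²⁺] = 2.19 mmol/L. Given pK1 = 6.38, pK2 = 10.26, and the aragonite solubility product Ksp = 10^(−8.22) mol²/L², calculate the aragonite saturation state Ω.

α₂ = 1 / (1 + [H⁺]/K2 + [H⁺]²/(K1K2)) = 1 / (1 + 10^+2.25 + 10^+0.62)
   = 1 / (1 + 177.83 + 4.1687) = 1/183.00 = 0.005465
[CO3²⁻] = α₂ × DIC = 0.005465 × 0.424 = 0.002317 mmol/L = 2.317 μmol/L
Ksp = 10^(−8.22) = 6.026×10^-9
Ω = [Ca²⁺][CO3²⁻]/Ksp = (2.19×10^-3)(2.317×10^-6) / 6.026×10^-9 = 0.842

Ω = 0.842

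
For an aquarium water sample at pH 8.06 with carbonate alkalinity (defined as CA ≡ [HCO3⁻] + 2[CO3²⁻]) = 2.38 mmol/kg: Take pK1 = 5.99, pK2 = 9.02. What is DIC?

DIC = 2.18 mmol/kg

CA = [HCO3⁻] + 2[CO3²⁻] = (α₁ + 2α₂)·DIC
At pH 8.06: [H⁺]/K1 = 10^-2.07 = 0.0085114, K2/[H⁺] = 10^-0.96 = 0.10965
α₁ = 1/(1 + 0.0085114 + 0.10965) = 1/1.1182 = 0.8943; α₂ = α₁·K2/[H⁺] = 0.09806
α₁ + 2α₂ = 1.0904
DIC = CA / (α₁ + 2α₂) = 2.38 / 1.0904 = 2.18 mmol/kg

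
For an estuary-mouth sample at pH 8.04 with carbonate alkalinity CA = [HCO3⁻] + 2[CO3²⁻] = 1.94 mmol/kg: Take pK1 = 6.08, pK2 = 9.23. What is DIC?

CA = [HCO3⁻] + 2[CO3²⁻] = (α₁ + 2α₂)·DIC
At pH 8.04: [H⁺]/K1 = 10^-1.96 = 0.010965, K2/[H⁺] = 10^-1.19 = 0.064565
α₁ = 1/(1 + 0.010965 + 0.064565) = 1/1.0755 = 0.9298; α₂ = α₁·K2/[H⁺] = 0.06003
α₁ + 2α₂ = 1.0498
DIC = CA / (α₁ + 2α₂) = 1.94 / 1.0498 = 1.85 mmol/kg

DIC = 1.85 mmol/kg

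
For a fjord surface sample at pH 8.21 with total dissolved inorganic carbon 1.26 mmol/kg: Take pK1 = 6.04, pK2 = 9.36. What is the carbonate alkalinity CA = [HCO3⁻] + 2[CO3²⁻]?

CA = [HCO3⁻] + 2[CO3²⁻] = (α₁ + 2α₂)·DIC
At pH 8.21: [H⁺]/K1 = 10^-2.17 = 0.0067608, K2/[H⁺] = 10^-1.15 = 0.070795
α₁ = 1/(1 + 0.0067608 + 0.070795) = 1/1.0776 = 0.9280; α₂ = α₁·K2/[H⁺] = 0.06570
α₁ + 2α₂ = 1.0594
CA = 1.0594 × 1.26 = 1.33 mmol/kg

CA = 1.33 mmol/kg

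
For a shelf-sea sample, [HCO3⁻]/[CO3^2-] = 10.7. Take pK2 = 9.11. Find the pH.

pH = 8.08

From K2 = [H⁺][CO3^2-]/[HCO3⁻]:  pH = pK2 − log₁₀([HCO3⁻]/[CO3^2-])
log₁₀(10.7) = +1.029
pH = 9.11 − (+1.029) = 8.08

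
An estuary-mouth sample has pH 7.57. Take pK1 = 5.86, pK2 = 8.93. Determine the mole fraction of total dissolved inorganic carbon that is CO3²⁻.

α₂ = 1 / (1 + [H⁺]/K2 + [H⁺]²/(K1K2)) = 1 / (1 + 10^+1.36 + 10^-0.35)
   = 1 / (1 + 22.909 + 0.44668) = 1/24.355 = 0.04106

α₂ = 0.0411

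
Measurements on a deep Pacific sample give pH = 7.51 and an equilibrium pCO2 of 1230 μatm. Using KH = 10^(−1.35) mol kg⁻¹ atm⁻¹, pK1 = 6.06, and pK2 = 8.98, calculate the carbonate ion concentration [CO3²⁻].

[CO3²⁻] = 0.0525 mmol/kg

[CO2*] = KH · pCO2 = 10^(−1.35) × 1230×10^-6 = 5.494×10^-5 mol/kg
α₀ = 1/(1 + K1/[H⁺] + K1K2/[H⁺]²) = 1/(1 + 10^+1.45 + 10^-0.02) = 0.03318
DIC = [CO2*]/α₀ = 5.494×10^-5 / 0.03318 = 1.656 mmol/kg
[CO3²⁻] = α₂·DIC; α₂ = 0.03169, so [CO3²⁻] = 0.03169 × 1.656 = 0.0525 mmol/kg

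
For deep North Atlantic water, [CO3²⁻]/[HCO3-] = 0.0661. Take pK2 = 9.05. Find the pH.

pH = 7.87

From K2 = [H⁺][CO3²⁻]/[HCO3-]:  pH = pK2 + log₁₀([CO3²⁻]/[HCO3-])
log₁₀(0.0661) = -1.180
pH = 9.05 + (-1.180) = 7.87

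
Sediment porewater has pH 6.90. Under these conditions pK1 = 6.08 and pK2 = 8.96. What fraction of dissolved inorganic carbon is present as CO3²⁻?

α₂ = 0.00751

α₂ = 1 / (1 + [H⁺]/K2 + [H⁺]²/(K1K2)) = 1 / (1 + 10^+2.06 + 10^+1.24)
   = 1 / (1 + 114.82 + 17.378) = 1/133.19 = 0.007508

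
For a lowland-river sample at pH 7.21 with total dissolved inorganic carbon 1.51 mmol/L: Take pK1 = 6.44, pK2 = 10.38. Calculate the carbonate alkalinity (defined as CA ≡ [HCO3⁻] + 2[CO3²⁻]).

CA = [HCO3⁻] + 2[CO3²⁻] = (α₁ + 2α₂)·DIC
At pH 7.21: [H⁺]/K1 = 10^-0.77 = 0.16982, K2/[H⁺] = 10^-3.17 = 0.00067608
α₁ = 1/(1 + 0.16982 + 0.00067608) = 1/1.1705 = 0.8543; α₂ = α₁·K2/[H⁺] = 0.0005776
α₁ + 2α₂ = 0.8555
CA = 0.8555 × 1.51 = 1.29 mmol/L

CA = 1.29 mmol/L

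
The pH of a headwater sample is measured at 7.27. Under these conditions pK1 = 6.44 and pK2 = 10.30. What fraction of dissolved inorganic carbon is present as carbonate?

α₂ = 1 / (1 + [H⁺]/K2 + [H⁺]²/(K1K2)) = 1 / (1 + 10^+3.03 + 10^+2.20)
   = 1 / (1 + 1071.5 + 158.49) = 1/1231.0 = 0.0008123

α₂ = 0.000812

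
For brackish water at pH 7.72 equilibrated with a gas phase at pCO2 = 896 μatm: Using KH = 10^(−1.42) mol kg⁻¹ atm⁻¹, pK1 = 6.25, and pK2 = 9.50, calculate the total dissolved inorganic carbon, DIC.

[CO2*] = KH · pCO2 = 10^(−1.42) × 896×10^-6 = 3.406×10^-5 mol/kg
α₀ = 1/(1 + K1/[H⁺] + K1K2/[H⁺]²) = 1/(1 + 10^+1.47 + 10^-0.31) = 0.03226
DIC = [CO2*]/α₀ = 3.406×10^-5 / 0.03226 = 1.06 mmol/kg

DIC = 1.06 mmol/kg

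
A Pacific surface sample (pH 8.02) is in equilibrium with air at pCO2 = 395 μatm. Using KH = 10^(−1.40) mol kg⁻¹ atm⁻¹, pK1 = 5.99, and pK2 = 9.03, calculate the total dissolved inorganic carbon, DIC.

[CO2*] = KH · pCO2 = 10^(−1.40) × 395×10^-6 = 1.573×10^-5 mol/kg
α₀ = 1/(1 + K1/[H⁺] + K1K2/[H⁺]²) = 1/(1 + 10^+2.03 + 10^+1.02) = 0.008430
DIC = [CO2*]/α₀ = 1.573×10^-5 / 0.008430 = 1.87 mmol/kg

DIC = 1.87 mmol/kg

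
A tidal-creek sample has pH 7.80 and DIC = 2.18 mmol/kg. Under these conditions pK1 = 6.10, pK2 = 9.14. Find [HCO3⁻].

α₁ = 1 / (1 + [H⁺]/K1 + K2/[H⁺]) = 1 / (1 + 10^-1.70 + 10^-1.34)
   = 1 / (1 + 0.019953 + 0.045709) = 1/1.0657 = 0.9384
[HCO3⁻] = α₁ × DIC = 0.9384 × 2.18 = 2.05 mmol/kg

[HCO3⁻] = 2.05 mmol/kg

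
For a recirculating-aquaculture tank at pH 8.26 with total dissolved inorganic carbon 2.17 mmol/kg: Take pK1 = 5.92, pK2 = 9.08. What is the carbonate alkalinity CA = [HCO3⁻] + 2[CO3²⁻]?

CA = 2.45 mmol/kg

CA = [HCO3⁻] + 2[CO3²⁻] = (α₁ + 2α₂)·DIC
At pH 8.26: [H⁺]/K1 = 10^-2.34 = 0.0045709, K2/[H⁺] = 10^-0.82 = 0.15136
α₁ = 1/(1 + 0.0045709 + 0.15136) = 1/1.1559 = 0.8651; α₂ = α₁·K2/[H⁺] = 0.1309
α₁ + 2α₂ = 1.1270
CA = 1.1270 × 2.17 = 2.45 mmol/kg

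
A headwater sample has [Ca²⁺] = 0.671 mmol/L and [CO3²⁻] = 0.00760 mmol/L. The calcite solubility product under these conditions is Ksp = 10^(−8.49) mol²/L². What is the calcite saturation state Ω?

Ksp = 10^(−8.49) = 3.236×10^-9
Ω = [Ca²⁺][CO3²⁻]/Ksp = (0.671×10^-3)(0.00760×10^-3) / 3.236×10^-9 = 1.58

Ω = 1.58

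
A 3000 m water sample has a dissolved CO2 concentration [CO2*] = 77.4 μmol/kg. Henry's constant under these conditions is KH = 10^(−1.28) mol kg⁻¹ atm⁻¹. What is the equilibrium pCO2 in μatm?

KH = 10^(−1.28) = 5.248×10^-2 mol kg⁻¹ atm⁻¹
pCO2 = [CO2*]/KH = 77.4×10^-6 / 5.248×10^-2 = 1.47×10^-3 atm = 1470 μatm

pCO2 = 1470 μatm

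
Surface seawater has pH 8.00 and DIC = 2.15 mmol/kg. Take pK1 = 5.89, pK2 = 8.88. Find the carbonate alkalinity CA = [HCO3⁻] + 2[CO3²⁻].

CA = 2.38 mmol/kg

CA = [HCO3⁻] + 2[CO3²⁻] = (α₁ + 2α₂)·DIC
At pH 8.00: [H⁺]/K1 = 10^-2.11 = 0.0077625, K2/[H⁺] = 10^-0.88 = 0.13183
α₁ = 1/(1 + 0.0077625 + 0.13183) = 1/1.1396 = 0.8775; α₂ = α₁·K2/[H⁺] = 0.1157
α₁ + 2α₂ = 1.1089
CA = 1.1089 × 2.15 = 2.38 mmol/kg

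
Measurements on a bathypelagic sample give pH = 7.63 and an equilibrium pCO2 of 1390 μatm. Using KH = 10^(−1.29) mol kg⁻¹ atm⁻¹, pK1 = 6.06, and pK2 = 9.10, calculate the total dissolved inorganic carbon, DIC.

[CO2*] = KH · pCO2 = 10^(−1.29) × 1390×10^-6 = 7.129×10^-5 mol/kg
α₀ = 1/(1 + K1/[H⁺] + K1K2/[H⁺]²) = 1/(1 + 10^+1.57 + 10^+0.10) = 0.02537
DIC = [CO2*]/α₀ = 7.129×10^-5 / 0.02537 = 2.81 mmol/kg

DIC = 2.81 mmol/kg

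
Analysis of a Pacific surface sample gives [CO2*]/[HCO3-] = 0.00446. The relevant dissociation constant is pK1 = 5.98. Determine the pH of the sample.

pH = 8.33

From K1 = [H⁺][HCO3-]/[CO2*]:  pH = pK1 − log₁₀([CO2*]/[HCO3-])
log₁₀(0.00446) = -2.351
pH = 5.98 − (-2.351) = 8.33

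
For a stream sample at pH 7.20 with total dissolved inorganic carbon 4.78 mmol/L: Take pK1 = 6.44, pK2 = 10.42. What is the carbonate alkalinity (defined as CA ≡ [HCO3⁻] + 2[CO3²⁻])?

CA = 4.08 mmol/L

CA = [HCO3⁻] + 2[CO3²⁻] = (α₁ + 2α₂)·DIC
At pH 7.20: [H⁺]/K1 = 10^-0.76 = 0.17378, K2/[H⁺] = 10^-3.22 = 0.00060256
α₁ = 1/(1 + 0.17378 + 0.00060256) = 1/1.1744 = 0.8515; α₂ = α₁·K2/[H⁺] = 0.0005131
α₁ + 2α₂ = 0.8525
CA = 0.8525 × 4.78 = 4.08 mmol/L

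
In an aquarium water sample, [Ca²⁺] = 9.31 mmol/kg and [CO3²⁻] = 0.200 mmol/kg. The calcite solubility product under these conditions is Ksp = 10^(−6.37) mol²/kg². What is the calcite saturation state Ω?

Ksp = 10^(−6.37) = 4.266×10^-7
Ω = [Ca²⁺][CO3²⁻]/Ksp = (9.31×10^-3)(0.200×10^-3) / 4.266×10^-7 = 4.36

Ω = 4.36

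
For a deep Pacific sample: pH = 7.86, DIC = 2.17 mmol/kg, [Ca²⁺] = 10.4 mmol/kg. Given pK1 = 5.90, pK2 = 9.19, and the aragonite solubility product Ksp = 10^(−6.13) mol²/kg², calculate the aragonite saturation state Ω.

α₂ = 1 / (1 + [H⁺]/K2 + [H⁺]²/(K1K2)) = 1 / (1 + 10^+1.33 + 10^-0.63)
   = 1 / (1 + 21.380 + 0.23442) = 1/22.614 = 0.04422
[CO3²⁻] = α₂ × DIC = 0.04422 × 2.17 = 0.09596 mmol/kg
Ksp = 10^(−6.13) = 7.413×10^-7
Ω = [Ca²⁺][CO3²⁻]/Ksp = (10.4×10^-3)(9.596×10^-5) / 7.413×10^-7 = 1.35

Ω = 1.35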